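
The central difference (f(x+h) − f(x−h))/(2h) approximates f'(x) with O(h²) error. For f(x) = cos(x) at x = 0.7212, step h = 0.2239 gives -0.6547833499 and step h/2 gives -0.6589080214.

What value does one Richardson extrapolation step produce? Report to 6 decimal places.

-0.660283

Error is O(h^2); halving h shrinks it by 2^2 = 4.
2^2*A(h/2) = -2.6356320856; minus A(h) gives -1.9808487357.
Extrapolated: (-1.9808487357) / 3 = -0.6602829119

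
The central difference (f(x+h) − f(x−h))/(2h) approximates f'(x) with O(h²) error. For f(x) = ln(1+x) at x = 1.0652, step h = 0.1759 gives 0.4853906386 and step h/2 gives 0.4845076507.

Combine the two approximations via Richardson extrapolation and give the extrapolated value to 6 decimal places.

Leading term ∝ h^2; use weight 4 = 2^2.
4 × 0.4845076507 − 0.4853906386 = 1.4526399642
Denominator 4 − 1 = 3.
Result: 0.4842133214
Shift from A(h/2): −0.0002943293.

0.484213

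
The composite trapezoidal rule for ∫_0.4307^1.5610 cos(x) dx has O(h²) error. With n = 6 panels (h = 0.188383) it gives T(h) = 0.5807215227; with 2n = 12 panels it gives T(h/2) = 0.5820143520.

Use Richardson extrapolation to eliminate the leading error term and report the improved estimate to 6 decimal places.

The method has order 2: 2^2 = 4.
Numerator 4×A(h/2) − A(h) = 4×0.5820143520 − 0.5807215227 = 1.7473358853
(4×0.5820143520 − 0.5807215227)/(4 − 1) = 0.5824452951

0.582445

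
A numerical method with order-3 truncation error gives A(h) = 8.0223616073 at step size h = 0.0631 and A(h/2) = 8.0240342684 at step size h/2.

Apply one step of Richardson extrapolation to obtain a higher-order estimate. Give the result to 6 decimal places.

8.024273

Order 3 gives 2^r = 8 and 2^r − 1 = 7.
8·8.0240342684 = 64.1922741472; subtract 8.0223616073 → 56.1699125399
Divide by 2^3 − 1 = 7.
56.1699125399 ÷ 7 = 8.0242732200
Shift from A(h/2): +0.0002389516.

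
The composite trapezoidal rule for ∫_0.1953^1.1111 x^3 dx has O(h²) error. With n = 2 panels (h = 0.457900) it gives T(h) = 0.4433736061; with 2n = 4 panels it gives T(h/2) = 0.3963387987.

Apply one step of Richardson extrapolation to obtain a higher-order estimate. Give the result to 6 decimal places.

r = 2, so 2^r = 4.
4 × 0.3963387987 = 1.5853551948; 1.5853551948 − 0.4433736061 = 1.1419815887
Extrapolated: 1.1419815887 / 3 = 0.3806605296

0.380661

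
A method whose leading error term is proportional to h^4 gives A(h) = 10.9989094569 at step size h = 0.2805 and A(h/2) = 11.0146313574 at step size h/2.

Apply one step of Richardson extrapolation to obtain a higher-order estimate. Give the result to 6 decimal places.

11.015679

Method order is 4; weight 2^4 = 16.
2^4 × A(h/2) = 176.2341017184; minus A(h) gives 165.2351922615.
Extrapolated: 165.2351922615 / 15 = 11.0156794841
Shift from A(h/2): +0.0010481267.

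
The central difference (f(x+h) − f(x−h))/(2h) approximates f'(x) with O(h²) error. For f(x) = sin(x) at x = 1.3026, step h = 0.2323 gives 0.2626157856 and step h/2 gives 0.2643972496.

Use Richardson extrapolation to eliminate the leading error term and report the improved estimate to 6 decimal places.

0.264991

The method has order 2: 2^2 = 4.
Numerator 4×A(h/2) − A(h) = 4×0.2643972496 − 0.2626157856 = 0.7949732128
R = 0.7949732128/3 = 0.2649910709
Shift from A(h/2): +0.0005938213.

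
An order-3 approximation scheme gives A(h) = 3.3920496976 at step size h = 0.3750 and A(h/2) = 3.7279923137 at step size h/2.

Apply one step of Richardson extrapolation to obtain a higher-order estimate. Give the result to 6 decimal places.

3.775984

r = 3: numerator weight 8, denominator 7.
Numerator 8×A(h/2) − A(h) = 8×3.7279923137 − 3.3920496976 = 26.4318888120
Divide by 2^3 − 1 = 7.
(8×3.7279923137 − 3.3920496976)/(8 − 1) = 3.7759841160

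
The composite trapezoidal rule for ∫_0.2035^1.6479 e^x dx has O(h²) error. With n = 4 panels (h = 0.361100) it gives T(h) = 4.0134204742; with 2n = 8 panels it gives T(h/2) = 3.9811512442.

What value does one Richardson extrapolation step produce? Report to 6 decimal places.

3.970395

Error is O(h^2); halving h shrinks it by 2^2 = 4.
4 × 3.9811512442 = 15.9246049768; subtract 4.0134204742 → 11.9111845026
Denominator 4 − 1 = 3.
11.9111845026 ÷ 3 = 3.9703948342
Shift from A(h/2): −0.0107564100.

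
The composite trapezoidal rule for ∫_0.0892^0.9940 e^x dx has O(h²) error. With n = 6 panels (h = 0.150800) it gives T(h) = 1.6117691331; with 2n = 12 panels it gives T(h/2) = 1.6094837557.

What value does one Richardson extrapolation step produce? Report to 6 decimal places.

1.608722

The method has order 2: 2^2 = 4.
2^2*A(h/2) = 6.4379350228; minus A(h) gives 4.8261658897.
Divide by 2^2 − 1 = 3.
R = 4.8261658897/3 = 1.6087219632
Gap between inputs: 2.285e-03; correction applied: −0.0007617925.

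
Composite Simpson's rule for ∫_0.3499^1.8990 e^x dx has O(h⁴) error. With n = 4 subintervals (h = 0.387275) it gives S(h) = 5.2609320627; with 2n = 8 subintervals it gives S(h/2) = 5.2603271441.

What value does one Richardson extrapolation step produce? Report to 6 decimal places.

The method has order 4: 2^4 = 16.
A(h/2) − A(h) = 5.2603271441 − 5.2609320627 = -0.0006049186
Divide by 2^4 − 1 = 15: (-0.0006049186)/15 = -0.0000403279
R = 5.2603271441 − 0.0000403279 = 5.2602868162
Gap between inputs: 6.049e-04; correction applied: −0.0000403279.

5.260287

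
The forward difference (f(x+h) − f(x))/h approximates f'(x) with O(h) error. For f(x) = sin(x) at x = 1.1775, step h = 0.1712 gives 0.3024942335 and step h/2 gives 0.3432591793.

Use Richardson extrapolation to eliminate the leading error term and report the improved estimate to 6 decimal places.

0.384024

r = 1: numerator weight 2, denominator 1.
Top: 2(0.3432591793) − (0.3024942335) = 0.3840241251
Divide by 2^1 − 1 = 1.
So the Richardson estimate is 0.3840241251.
Gap between inputs: 4.076e-02; correction applied: +0.0407649458.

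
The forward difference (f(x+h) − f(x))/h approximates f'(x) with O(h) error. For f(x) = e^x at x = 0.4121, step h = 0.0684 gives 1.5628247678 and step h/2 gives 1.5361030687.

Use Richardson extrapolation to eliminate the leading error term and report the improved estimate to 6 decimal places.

1.509381

Order 1 gives 2^r = 2 and 2^r − 1 = 1.
A(h/2) − A(h) = 1.5361030687 − 1.5628247678 = -0.0267216991
Correction (A(h/2) − A(h))/(2 − 1) = (-0.0267216991)/1 = -0.0267216991
R = A(h/2) + (A(h/2) − A(h))/1 = 1.5361030687 − 0.0267216991 = 1.5093813696
Shift from A(h/2): −0.0267216991.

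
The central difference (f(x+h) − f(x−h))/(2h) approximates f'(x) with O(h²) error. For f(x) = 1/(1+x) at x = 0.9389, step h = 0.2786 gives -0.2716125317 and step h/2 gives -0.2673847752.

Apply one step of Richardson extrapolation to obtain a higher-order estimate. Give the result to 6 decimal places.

-0.265976

Order 2 gives 2^r = 4 and 2^r − 1 = 3.
4·(-0.2673847752) = -1.0695391008; (-1.0695391008) − (-0.2716125317) = -0.7979265691
R = (-0.7979265691)/3 = -0.2659755230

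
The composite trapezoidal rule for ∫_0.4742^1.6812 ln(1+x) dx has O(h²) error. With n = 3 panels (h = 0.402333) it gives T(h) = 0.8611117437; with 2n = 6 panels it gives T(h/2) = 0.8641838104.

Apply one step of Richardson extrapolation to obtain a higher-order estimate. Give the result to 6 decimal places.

r = 2, so 2^r = 4.
Top: 4(0.8641838104) − (0.8611117437) = 2.5956234979
Extrapolated: 2.5956234979 / 3 = 0.8652078326
Gap between inputs: 3.072e-03; correction applied: +0.0010240222.

0.865208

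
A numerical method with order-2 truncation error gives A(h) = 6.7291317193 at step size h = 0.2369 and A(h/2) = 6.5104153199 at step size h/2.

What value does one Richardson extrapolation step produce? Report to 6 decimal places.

Order 2 gives 2^r = 4 and 2^r − 1 = 3.
4*6.5104153199 − 6.7291317193 = 19.3125295603
19.3125295603 ÷ 3 = 6.4375098534
Shift from A(h/2): −0.0729054665.

6.437510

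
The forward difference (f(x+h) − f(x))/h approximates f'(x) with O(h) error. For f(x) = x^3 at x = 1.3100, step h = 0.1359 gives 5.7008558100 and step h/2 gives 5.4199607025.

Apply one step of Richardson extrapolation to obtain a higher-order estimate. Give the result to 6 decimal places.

Method order is 1; weight 2^1 = 2.
Top: 2(5.4199607025) − (5.7008558100) = 5.1390655950
Divide by 2^1 − 1 = 1.
5.1390655950 ÷ 1 = 5.1390655950

5.139066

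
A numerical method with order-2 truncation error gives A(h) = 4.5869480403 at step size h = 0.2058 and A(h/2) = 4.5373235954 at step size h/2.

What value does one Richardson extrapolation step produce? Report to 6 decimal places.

Order 2 gives 2^r = 4 and 2^r − 1 = 3.
Top: 4(4.5373235954) − (4.5869480403) = 13.5623463413
(4×4.5373235954 − 4.5869480403)/(4 − 1) = 4.5207821138

4.520782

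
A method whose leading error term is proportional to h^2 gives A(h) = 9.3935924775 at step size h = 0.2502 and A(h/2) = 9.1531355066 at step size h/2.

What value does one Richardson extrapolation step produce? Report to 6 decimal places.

9.072983

The method has order 2: 2^2 = 4.
A(h/2) − A(h) = 9.1531355066 − 9.3935924775 = -0.2404569709
Correction (A(h/2) − A(h))/(4 − 1) = (-0.2404569709)/3 = -0.0801523236
R = 9.1531355066 − 0.0801523236 = 9.0729831830
Shift from A(h/2): −0.0801523236.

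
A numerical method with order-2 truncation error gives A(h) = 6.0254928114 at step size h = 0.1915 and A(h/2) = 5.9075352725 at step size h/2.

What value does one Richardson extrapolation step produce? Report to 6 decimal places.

r = 2, so 2^r = 4.
A(h/2) − A(h) = 5.9075352725 − 6.0254928114 = -0.1179575389
Divide by 2^2 − 1 = 3: (-0.1179575389)/3 = -0.0393191796
R = A(h/2) + (A(h/2) − A(h))/3 = 5.9075352725 − 0.0393191796 = 5.8682160929

5.868216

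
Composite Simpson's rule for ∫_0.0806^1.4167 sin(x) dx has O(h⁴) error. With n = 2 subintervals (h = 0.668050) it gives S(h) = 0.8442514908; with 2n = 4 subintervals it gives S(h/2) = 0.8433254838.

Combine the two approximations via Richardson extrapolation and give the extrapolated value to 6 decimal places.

0.843264

Method order is 4; weight 2^4 = 16.
16×0.8433254838 = 13.4932077408; 13.4932077408 − 0.8442514908 = 12.6489562500
Extrapolated: 12.6489562500 / 15 = 0.8432637500
Shift from A(h/2): −0.0000617338.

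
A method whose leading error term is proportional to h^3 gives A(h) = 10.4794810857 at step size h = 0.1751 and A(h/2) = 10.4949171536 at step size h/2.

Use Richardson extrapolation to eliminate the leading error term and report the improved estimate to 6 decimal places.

With r = 3 the leading error scales as h^3, so the weight is 2^3 = 8.
A(h/2) − A(h) = 10.4949171536 − 10.4794810857 = 0.0154360679
Correction (A(h/2) − A(h))/(8 − 1) = 0.0154360679/7 = 0.0022051526
R = A(h/2) + (A(h/2) − A(h))/7 = 10.4949171536 + 0.0022051526 = 10.4971223062

10.497122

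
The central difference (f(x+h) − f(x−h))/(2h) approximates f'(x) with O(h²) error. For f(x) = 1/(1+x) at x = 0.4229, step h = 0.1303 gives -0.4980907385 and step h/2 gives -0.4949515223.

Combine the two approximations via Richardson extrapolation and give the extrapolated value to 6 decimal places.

-0.493905

Error is O(h^2); halving h shrinks it by 2^2 = 4.
A(h/2) − A(h) = -0.4949515223 − (-0.4980907385) = 0.0031392162
Correction (A(h/2) − A(h))/(4 − 1) = 0.0031392162/3 = 0.0010464054
R = A(h/2) + (A(h/2) − A(h))/3 = -0.4949515223 + 0.0010464054 = -0.4939051169
Correction |R − A(h/2)| = 1.046e-03; gap |A(h/2) − A(h)| = 3.139e-03.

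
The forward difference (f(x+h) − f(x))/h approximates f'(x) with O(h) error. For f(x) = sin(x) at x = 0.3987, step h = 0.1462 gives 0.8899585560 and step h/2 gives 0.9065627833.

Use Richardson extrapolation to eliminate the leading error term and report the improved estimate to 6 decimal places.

The method has order 1: 2^1 = 2.
Difference of the inputs: 0.9065627833 − 0.8899585560 = 0.0166042273
Correction (A(h/2) − A(h))/(2 − 1) = 0.0166042273/1 = 0.0166042273
R = 0.9065627833 + 0.0166042273 = 0.9231670106

0.923167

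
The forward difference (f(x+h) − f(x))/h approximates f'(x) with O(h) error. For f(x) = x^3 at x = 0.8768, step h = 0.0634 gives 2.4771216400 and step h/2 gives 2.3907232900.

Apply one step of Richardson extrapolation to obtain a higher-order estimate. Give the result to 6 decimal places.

Order 1 gives 2^r = 2 and 2^r − 1 = 1.
2^1*A(h/2) = 4.7814465800; minus A(h) gives 2.3043249400.
Denominator 2 − 1 = 1.
(2*2.3907232900 − 2.4771216400)/(2 − 1) = 2.3043249400

2.304325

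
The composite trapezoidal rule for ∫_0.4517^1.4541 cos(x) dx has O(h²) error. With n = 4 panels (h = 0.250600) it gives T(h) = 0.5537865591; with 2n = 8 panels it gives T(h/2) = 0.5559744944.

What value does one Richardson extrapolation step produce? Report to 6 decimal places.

0.556704

With r = 2 the leading error scales as h^2, so the weight is 2^2 = 4.
Weighted: 2.2238979776 − 0.5537865591 = 1.6701114185
R = 1.6701114185/3 = 0.5567038062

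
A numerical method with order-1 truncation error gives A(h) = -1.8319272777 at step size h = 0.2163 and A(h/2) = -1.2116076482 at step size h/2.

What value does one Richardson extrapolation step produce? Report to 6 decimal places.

r = 1, so 2^r = 2.
Weighted: (-2.4232152964) − (-1.8319272777) = -0.5912880187
(-0.5912880187) ÷ 1 = -0.5912880187

-0.591288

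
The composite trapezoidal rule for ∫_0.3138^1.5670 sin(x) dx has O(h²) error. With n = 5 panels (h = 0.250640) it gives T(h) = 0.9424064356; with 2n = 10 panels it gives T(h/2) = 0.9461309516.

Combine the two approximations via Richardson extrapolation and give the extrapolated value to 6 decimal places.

0.947372

Leading term ∝ h^2; use weight 4 = 2^2.
Difference of the inputs: 0.9461309516 − 0.9424064356 = 0.0037245160
Correction (A(h/2) − A(h))/(4 − 1) = 0.0037245160/3 = 0.0012415053
R = A(h/2) + (A(h/2) − A(h))/3 = 0.9461309516 + 0.0012415053 = 0.9473724569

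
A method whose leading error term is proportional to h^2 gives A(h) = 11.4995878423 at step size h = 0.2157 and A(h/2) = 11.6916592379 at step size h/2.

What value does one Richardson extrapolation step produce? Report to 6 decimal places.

The method has order 2: 2^2 = 4.
A(h/2) − A(h) = 11.6916592379 − 11.4995878423 = 0.1920713956
Divide by 2^2 − 1 = 3: 0.1920713956/3 = 0.0640237985
R = 11.6916592379 + 0.0640237985 = 11.7556830364

11.755683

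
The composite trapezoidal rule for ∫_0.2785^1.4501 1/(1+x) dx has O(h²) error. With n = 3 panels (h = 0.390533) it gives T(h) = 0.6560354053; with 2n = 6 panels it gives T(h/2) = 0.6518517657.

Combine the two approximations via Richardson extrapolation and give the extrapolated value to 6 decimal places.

Method order is 2; weight 2^2 = 4.
Weighted: 2.6074070628 − 0.6560354053 = 1.9513716575
Divide by 2^2 − 1 = 3.
(4*0.6518517657 − 0.6560354053)/(4 − 1) = 0.6504572192

0.650457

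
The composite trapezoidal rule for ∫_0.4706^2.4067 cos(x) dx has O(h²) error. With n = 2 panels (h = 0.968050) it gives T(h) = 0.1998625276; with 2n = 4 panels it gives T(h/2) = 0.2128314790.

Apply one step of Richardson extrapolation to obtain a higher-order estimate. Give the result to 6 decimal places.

0.217154

Error is O(h^2); halving h shrinks it by 2^2 = 4.
4*0.2128314790 − 0.1998625276 = 0.6514633884
(4*0.2128314790 − 0.1998625276)/(4 − 1) = 0.2171544628
Gap between inputs: 1.297e-02; correction applied: +0.0043229838.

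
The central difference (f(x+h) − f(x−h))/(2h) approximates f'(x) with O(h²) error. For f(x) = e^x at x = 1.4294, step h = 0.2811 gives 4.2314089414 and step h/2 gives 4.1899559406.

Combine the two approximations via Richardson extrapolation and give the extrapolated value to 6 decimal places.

The method has order 2: 2^2 = 4.
Numerator 4 × A(h/2) − A(h) = 4 × 4.1899559406 − 4.2314089414 = 12.5284148210
Denominator 4 − 1 = 3.
Extrapolated: 12.5284148210 / 3 = 4.1761382737

4.176138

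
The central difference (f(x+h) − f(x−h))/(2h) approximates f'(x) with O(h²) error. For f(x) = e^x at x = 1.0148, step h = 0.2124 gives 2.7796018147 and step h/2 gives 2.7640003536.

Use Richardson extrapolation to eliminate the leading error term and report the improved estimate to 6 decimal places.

Leading term ∝ h^2; use weight 4 = 2^2.
4×2.7640003536 = 11.0560014144; subtract 2.7796018147 → 8.2763995997
Divide by 2^2 − 1 = 3.
So the Richardson estimate is 2.7587998666.
Gap between inputs: 1.560e-02; correction applied: −0.0052004870.

2.758800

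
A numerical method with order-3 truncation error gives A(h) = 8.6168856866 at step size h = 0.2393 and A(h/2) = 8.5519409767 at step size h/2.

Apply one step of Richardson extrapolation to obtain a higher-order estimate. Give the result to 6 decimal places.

Leading term ∝ h^3; use weight 8 = 2^3.
8*8.5519409767 = 68.4155278136; subtract 8.6168856866 → 59.7986421270
(8*8.5519409767 − 8.6168856866)/(8 − 1) = 8.5426631610
Correction |R − A(h/2)| = 9.278e-03; gap |A(h/2) − A(h)| = 6.494e-02.

8.542663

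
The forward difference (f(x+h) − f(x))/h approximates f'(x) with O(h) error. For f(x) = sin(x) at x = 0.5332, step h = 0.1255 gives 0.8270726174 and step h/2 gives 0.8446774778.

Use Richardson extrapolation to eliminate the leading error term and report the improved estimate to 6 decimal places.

0.862282

Error is O(h^1); halving h shrinks it by 2^1 = 2.
Weighted: 1.6893549556 − 0.8270726174 = 0.8622823382
Divide by 2^1 − 1 = 1.
R = 0.8622823382/1 = 0.8622823382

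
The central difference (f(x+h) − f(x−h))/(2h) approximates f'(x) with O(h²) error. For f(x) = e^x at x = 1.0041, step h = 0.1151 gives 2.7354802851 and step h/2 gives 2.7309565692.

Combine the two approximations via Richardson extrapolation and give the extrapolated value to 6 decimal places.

With r = 2 the leading error scales as h^2, so the weight is 2^2 = 4.
Weighted: 10.9238262768 − 2.7354802851 = 8.1883459917
R = 8.1883459917/3 = 2.7294486639
Correction |R − A(h/2)| = 1.508e-03; gap |A(h/2) − A(h)| = 4.524e-03.

2.729449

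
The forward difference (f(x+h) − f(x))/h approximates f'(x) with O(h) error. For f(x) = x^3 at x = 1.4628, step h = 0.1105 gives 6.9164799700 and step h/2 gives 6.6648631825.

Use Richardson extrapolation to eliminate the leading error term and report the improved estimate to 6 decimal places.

6.413246

Error is O(h^1); halving h shrinks it by 2^1 = 2.
Difference of the inputs: 6.6648631825 − 6.9164799700 = -0.2516167875
Correction (A(h/2) − A(h))/(2 − 1) = (-0.2516167875)/1 = -0.2516167875
R = 6.6648631825 − 0.2516167875 = 6.4132463950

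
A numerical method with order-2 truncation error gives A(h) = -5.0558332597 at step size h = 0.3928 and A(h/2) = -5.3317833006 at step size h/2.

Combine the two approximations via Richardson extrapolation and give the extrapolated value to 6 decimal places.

Order 2 gives 2^r = 4 and 2^r − 1 = 3.
Numerator 4 × A(h/2) − A(h) = 4 × (-5.3317833006) − (-5.0558332597) = -16.2712999427
(-16.2712999427) ÷ 3 = -5.4237666476
Shift from A(h/2): −0.0919833470.

-5.423767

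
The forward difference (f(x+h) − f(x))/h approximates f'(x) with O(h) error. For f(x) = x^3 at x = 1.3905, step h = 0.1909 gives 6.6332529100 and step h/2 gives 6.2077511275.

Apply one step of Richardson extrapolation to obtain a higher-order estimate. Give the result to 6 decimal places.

Order 1 gives 2^r = 2 and 2^r − 1 = 1.
Top: 2(6.2077511275) − (6.6332529100) = 5.7822493450
R = 5.7822493450/1 = 5.7822493450

5.782249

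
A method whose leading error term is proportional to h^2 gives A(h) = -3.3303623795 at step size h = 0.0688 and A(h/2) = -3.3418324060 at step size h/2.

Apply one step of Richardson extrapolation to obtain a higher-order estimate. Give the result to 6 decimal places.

r = 2, so 2^r = 4.
4 × (-3.3418324060) − (-3.3303623795) = -10.0369672445
(4 × (-3.3418324060) − (-3.3303623795))/(4 − 1) = -3.3456557482

-3.345656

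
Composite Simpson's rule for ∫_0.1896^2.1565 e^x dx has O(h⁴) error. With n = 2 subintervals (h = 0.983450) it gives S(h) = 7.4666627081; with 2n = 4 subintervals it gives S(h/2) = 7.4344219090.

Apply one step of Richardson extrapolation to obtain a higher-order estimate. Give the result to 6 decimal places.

r = 4: numerator weight 16, denominator 15.
16 × 7.4344219090 = 118.9507505440; subtract 7.4666627081 → 111.4840878359
111.4840878359 ÷ 15 = 7.4322725224
Shift from A(h/2): −0.0021493866.

7.432273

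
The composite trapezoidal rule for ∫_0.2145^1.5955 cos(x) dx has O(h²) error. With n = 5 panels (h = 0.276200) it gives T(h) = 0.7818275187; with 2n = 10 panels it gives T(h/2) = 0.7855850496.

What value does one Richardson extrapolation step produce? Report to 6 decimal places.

Leading term ∝ h^2; use weight 4 = 2^2.
4·0.7855850496 = 3.1423401984; subtract 0.7818275187 → 2.3605126797
(4·0.7855850496 − 0.7818275187)/(4 − 1) = 0.7868375599

0.786838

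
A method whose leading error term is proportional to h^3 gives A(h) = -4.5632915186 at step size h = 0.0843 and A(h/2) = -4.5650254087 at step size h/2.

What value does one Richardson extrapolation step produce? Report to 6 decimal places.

r = 3, so 2^r = 8.
Numerator 8·A(h/2) − A(h) = 8·(-4.5650254087) − (-4.5632915186) = -31.9569117510
Divide by 2^3 − 1 = 7.
R = (-31.9569117510)/7 = -4.5652731073
Correction |R − A(h/2)| = 2.477e-04; gap |A(h/2) − A(h)| = 1.734e-03.

-4.565273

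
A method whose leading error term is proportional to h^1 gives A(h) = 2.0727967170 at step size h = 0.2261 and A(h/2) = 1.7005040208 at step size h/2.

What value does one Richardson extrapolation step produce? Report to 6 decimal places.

The method has order 1: 2^1 = 2.
Difference of the inputs: 1.7005040208 − 2.0727967170 = -0.3722926962
Correction (A(h/2) − A(h))/(2 − 1) = (-0.3722926962)/1 = -0.3722926962
R = 1.7005040208 − 0.3722926962 = 1.3282113246

1.328211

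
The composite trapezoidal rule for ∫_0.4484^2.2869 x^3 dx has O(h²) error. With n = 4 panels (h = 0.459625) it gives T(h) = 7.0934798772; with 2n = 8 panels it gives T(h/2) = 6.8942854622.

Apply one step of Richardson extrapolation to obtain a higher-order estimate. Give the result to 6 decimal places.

6.827887

Order 2 gives 2^r = 4 and 2^r − 1 = 3.
A(h/2) − A(h) = 6.8942854622 − 7.0934798772 = -0.1991944150
Divide by 2^2 − 1 = 3: (-0.1991944150)/3 = -0.0663981383
R = A(h/2) + (A(h/2) − A(h))/3 = 6.8942854622 − 0.0663981383 = 6.8278873239
Shift from A(h/2): −0.0663981383.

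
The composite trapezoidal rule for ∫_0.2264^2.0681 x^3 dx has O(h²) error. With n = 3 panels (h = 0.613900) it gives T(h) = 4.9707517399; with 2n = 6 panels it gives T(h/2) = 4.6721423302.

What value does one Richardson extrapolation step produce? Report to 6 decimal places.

With r = 2 the leading error scales as h^2, so the weight is 2^2 = 4.
4*4.6721423302 − 4.9707517399 = 13.7178175809
13.7178175809 ÷ 3 = 4.5726058603

4.572606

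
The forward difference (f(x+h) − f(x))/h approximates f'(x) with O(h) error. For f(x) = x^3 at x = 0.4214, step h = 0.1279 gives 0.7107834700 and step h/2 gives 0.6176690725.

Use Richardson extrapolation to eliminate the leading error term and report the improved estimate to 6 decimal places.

The method has order 1: 2^1 = 2.
2*0.6176690725 − 0.7107834700 = 0.5245546750
Denominator 2 − 1 = 1.
Extrapolated: 0.5245546750 / 1 = 0.5245546750

0.524555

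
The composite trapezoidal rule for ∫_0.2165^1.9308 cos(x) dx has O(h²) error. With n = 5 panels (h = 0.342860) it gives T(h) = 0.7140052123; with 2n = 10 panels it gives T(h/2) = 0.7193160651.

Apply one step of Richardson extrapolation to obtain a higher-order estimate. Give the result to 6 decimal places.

0.721086

The method has order 2: 2^2 = 4.
4 × 0.7193160651 = 2.8772642604; subtract 0.7140052123 → 2.1632590481
(4 × 0.7193160651 − 0.7140052123)/(4 − 1) = 0.7210863494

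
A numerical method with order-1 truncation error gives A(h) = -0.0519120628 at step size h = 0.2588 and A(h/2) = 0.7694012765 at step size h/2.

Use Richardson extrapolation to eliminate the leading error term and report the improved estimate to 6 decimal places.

1.590715

Order 1 gives 2^r = 2 and 2^r − 1 = 1.
Difference of the inputs: 0.7694012765 − (-0.0519120628) = 0.8213133393
Correction (A(h/2) − A(h))/(2 − 1) = 0.8213133393/1 = 0.8213133393
R = A(h/2) + (A(h/2) − A(h))/1 = 0.7694012765 + 0.8213133393 = 1.5907146158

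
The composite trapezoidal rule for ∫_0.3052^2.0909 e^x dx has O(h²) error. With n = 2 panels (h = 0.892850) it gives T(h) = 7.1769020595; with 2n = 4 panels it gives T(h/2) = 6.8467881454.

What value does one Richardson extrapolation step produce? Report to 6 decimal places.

Method order is 2; weight 2^2 = 4.
4·6.8467881454 = 27.3871525816; subtract 7.1769020595 → 20.2102505221
(4·6.8467881454 − 7.1769020595)/(4 − 1) = 6.7367501740
Shift from A(h/2): −0.1100379714.

6.736750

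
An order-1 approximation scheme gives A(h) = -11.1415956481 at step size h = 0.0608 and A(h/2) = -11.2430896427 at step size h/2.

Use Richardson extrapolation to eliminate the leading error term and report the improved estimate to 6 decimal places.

-11.344584

r = 1: numerator weight 2, denominator 1.
Weighted: (-22.4861792854) − (-11.1415956481) = -11.3445836373
R = (-11.3445836373)/1 = -11.3445836373
Gap between inputs: 1.015e-01; correction applied: −0.1014939946.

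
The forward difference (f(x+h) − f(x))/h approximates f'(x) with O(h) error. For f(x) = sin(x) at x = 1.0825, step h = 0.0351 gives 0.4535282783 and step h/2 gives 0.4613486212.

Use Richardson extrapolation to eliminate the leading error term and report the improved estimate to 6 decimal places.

The method has order 1: 2^1 = 2.
2×0.4613486212 = 0.9226972424; subtract 0.4535282783 → 0.4691689641
Denominator 2 − 1 = 1.
0.4691689641 ÷ 1 = 0.4691689641

0.469169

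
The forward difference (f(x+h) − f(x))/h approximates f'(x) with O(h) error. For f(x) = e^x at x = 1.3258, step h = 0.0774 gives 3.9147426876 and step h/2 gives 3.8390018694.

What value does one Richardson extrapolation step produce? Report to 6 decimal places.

3.763261

r = 1, so 2^r = 2.
2·3.8390018694 = 7.6780037388; subtract 3.9147426876 → 3.7632610512
Divide by 2^1 − 1 = 1.
R = 3.7632610512/1 = 3.7632610512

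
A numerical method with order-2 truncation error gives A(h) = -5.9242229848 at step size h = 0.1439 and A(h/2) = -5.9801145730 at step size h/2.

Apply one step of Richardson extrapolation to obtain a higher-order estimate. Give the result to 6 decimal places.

With r = 2 the leading error scales as h^2, so the weight is 2^2 = 4.
2^2·A(h/2) = -23.9204582920; minus A(h) gives -17.9962353072.
Divide by 2^2 − 1 = 3.
Result: -5.9987451024
Shift from A(h/2): −0.0186305294.

-5.998745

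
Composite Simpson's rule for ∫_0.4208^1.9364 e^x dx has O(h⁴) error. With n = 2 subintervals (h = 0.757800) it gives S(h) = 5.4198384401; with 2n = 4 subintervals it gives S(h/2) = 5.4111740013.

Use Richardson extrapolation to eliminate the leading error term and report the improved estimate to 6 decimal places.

5.410596

Leading term ∝ h^4; use weight 16 = 2^4.
16*5.4111740013 = 86.5787840208; subtract 5.4198384401 → 81.1589455807
(16*5.4111740013 − 5.4198384401)/(16 − 1) = 5.4105963720
Correction |R − A(h/2)| = 5.776e-04; gap |A(h/2) − A(h)| = 8.664e-03.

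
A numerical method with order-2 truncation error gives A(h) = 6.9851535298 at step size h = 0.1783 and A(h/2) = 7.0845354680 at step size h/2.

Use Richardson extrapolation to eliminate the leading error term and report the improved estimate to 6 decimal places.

The method has order 2: 2^2 = 4.
Top: 4(7.0845354680) − (6.9851535298) = 21.3529883422
Denominator 4 − 1 = 3.
(4*7.0845354680 − 6.9851535298)/(4 − 1) = 7.1176627807
Correction |R − A(h/2)| = 3.313e-02; gap |A(h/2) − A(h)| = 9.938e-02.

7.117663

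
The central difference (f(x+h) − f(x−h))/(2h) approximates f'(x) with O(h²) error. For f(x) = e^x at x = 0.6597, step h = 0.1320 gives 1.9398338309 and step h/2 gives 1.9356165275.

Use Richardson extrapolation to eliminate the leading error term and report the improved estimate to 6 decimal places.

1.934211

Order 2 gives 2^r = 4 and 2^r − 1 = 3.
Weighted: 7.7424661100 − 1.9398338309 = 5.8026322791
5.8026322791 ÷ 3 = 1.9342107597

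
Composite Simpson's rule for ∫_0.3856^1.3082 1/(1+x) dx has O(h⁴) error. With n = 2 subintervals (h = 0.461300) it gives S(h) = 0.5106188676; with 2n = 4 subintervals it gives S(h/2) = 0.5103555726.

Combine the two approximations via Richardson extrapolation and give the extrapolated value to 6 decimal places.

0.510338

With r = 4 the leading error scales as h^4, so the weight is 2^4 = 16.
16 × 0.5103555726 = 8.1656891616; 8.1656891616 − 0.5106188676 = 7.6550702940
Divide by 2^4 − 1 = 15.
R = 7.6550702940/15 = 0.5103380196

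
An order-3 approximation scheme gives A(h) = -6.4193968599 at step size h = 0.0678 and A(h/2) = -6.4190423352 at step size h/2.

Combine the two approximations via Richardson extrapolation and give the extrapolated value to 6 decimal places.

r = 3: numerator weight 8, denominator 7.
8*(-6.4190423352) = -51.3523386816; (-51.3523386816) − (-6.4193968599) = -44.9329418217
Divide by 2^3 − 1 = 7.
(-44.9329418217) ÷ 7 = -6.4189916888
Correction |R − A(h/2)| = 5.065e-05; gap |A(h/2) − A(h)| = 3.545e-04.

-6.418992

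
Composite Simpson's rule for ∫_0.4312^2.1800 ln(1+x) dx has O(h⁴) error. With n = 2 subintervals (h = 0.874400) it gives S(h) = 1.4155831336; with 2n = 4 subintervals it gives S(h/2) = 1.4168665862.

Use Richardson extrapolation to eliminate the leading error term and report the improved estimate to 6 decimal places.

1.416952

r = 4, so 2^r = 16.
16*1.4168665862 = 22.6698653792; subtract 1.4155831336 → 21.2542822456
Divide by 2^4 − 1 = 15.
Result: 1.4169521497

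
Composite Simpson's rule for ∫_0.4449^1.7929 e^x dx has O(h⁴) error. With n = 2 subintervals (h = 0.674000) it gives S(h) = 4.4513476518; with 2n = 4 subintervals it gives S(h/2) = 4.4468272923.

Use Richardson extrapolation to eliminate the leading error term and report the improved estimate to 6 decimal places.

r = 4: numerator weight 16, denominator 15.
Difference of the inputs: 4.4468272923 − 4.4513476518 = -0.0045203595
Correction (A(h/2) − A(h))/(16 − 1) = (-0.0045203595)/15 = -0.0003013573
R = A(h/2) + (A(h/2) − A(h))/15 = 4.4468272923 − 0.0003013573 = 4.4465259350

4.446526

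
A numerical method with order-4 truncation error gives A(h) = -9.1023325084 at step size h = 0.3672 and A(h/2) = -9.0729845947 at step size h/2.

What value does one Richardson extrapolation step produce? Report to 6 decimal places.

-9.071028

Order 4 gives 2^r = 16 and 2^r − 1 = 15.
Difference of the inputs: -9.0729845947 − (-9.1023325084) = 0.0293479137
Correction (A(h/2) − A(h))/(16 − 1) = 0.0293479137/15 = 0.0019565276
R = -9.0729845947 + 0.0019565276 = -9.0710280671
Gap between inputs: 2.935e-02; correction applied: +0.0019565276.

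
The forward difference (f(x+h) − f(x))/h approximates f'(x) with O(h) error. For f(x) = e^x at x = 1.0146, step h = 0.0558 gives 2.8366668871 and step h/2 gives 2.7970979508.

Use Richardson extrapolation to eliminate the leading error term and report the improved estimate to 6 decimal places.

Error is O(h^1); halving h shrinks it by 2^1 = 2.
2·2.7970979508 − 2.8366668871 = 2.7575290145
(2·2.7970979508 − 2.8366668871)/(2 − 1) = 2.7575290145
Gap between inputs: 3.957e-02; correction applied: −0.0395689363.

2.757529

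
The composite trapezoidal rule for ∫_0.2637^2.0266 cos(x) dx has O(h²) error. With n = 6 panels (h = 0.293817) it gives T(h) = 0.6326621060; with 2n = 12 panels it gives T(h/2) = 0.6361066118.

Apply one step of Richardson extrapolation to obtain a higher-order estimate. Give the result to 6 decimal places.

Error is O(h^2); halving h shrinks it by 2^2 = 4.
Top: 4(0.6361066118) − (0.6326621060) = 1.9117643412
(4*0.6361066118 − 0.6326621060)/(4 − 1) = 0.6372547804
Shift from A(h/2): +0.0011481686.

0.637255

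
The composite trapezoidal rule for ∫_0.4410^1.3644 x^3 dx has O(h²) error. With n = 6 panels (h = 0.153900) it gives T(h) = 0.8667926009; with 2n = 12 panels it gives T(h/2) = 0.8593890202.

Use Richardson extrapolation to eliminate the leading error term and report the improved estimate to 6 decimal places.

Leading term ∝ h^2; use weight 4 = 2^2.
Top: 4(0.8593890202) − (0.8667926009) = 2.5707634799
Extrapolated: 2.5707634799 / 3 = 0.8569211600

0.856921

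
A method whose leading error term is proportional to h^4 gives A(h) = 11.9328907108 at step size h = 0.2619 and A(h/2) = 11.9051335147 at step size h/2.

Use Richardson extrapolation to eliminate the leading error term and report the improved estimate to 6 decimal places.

Error is O(h^4); halving h shrinks it by 2^4 = 16.
A(h/2) − A(h) = 11.9051335147 − 11.9328907108 = -0.0277571961
Correction (A(h/2) − A(h))/(16 − 1) = (-0.0277571961)/15 = -0.0018504797
R = A(h/2) + (A(h/2) − A(h))/15 = 11.9051335147 − 0.0018504797 = 11.9032830350
Shift from A(h/2): −0.0018504797.

11.903283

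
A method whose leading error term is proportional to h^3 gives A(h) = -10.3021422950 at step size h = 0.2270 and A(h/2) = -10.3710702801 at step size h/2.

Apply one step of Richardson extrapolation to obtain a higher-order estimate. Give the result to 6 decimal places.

r = 3, so 2^r = 8.
A(h/2) − A(h) = -10.3710702801 − (-10.3021422950) = -0.0689279851
Correction (A(h/2) − A(h))/(8 − 1) = (-0.0689279851)/7 = -0.0098468550
R = A(h/2) + (A(h/2) − A(h))/7 = -10.3710702801 − 0.0098468550 = -10.3809171351

-10.380917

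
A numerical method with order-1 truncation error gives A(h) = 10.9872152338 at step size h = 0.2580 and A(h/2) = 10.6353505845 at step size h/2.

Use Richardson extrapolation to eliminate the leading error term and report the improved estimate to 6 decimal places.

10.283486

Order 1 gives 2^r = 2 and 2^r − 1 = 1.
2*10.6353505845 = 21.2707011690; subtract 10.9872152338 → 10.2834859352
Extrapolated: 10.2834859352 / 1 = 10.2834859352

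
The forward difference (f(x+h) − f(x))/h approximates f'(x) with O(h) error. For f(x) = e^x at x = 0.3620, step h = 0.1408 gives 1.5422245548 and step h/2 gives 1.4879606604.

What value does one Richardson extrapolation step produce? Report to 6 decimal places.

1.433697

Order 1 gives 2^r = 2 and 2^r − 1 = 1.
2×1.4879606604 − 1.5422245548 = 1.4336967660
Divide by 2^1 − 1 = 1.
(2×1.4879606604 − 1.5422245548)/(2 − 1) = 1.4336967660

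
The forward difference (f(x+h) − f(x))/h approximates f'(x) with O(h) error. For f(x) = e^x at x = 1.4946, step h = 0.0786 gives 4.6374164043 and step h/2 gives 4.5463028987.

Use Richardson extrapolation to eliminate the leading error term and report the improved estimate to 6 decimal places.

Leading term ∝ h^1; use weight 2 = 2^1.
2*4.5463028987 − 4.6374164043 = 4.4551893931
Divide by 2^1 − 1 = 1.
Result: 4.4551893931
Correction |R − A(h/2)| = 9.111e-02; gap |A(h/2) − A(h)| = 9.111e-02.

4.455189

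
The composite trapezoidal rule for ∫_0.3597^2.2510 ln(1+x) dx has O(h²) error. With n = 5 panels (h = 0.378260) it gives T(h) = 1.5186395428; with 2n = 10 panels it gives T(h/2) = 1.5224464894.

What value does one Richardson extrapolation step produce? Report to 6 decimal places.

1.523715

Leading term ∝ h^2; use weight 4 = 2^2.
Numerator 4·A(h/2) − A(h) = 4·1.5224464894 − 1.5186395428 = 4.5711464148
Extrapolated: 4.5711464148 / 3 = 1.5237154716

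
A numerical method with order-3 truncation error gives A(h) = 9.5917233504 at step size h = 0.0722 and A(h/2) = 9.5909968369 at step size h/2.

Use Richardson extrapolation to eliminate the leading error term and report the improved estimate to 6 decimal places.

9.590893

The method has order 3: 2^3 = 8.
Top: 8(9.5909968369) − (9.5917233504) = 67.1362513448
Divide by 2^3 − 1 = 7.
Result: 9.5908930493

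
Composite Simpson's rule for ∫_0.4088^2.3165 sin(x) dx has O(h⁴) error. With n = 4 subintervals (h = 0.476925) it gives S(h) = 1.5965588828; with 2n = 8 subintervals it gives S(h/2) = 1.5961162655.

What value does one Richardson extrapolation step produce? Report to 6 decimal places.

1.596087

Error is O(h^4); halving h shrinks it by 2^4 = 16.
Weighted: 25.5378602480 − 1.5965588828 = 23.9413013652
Denominator 16 − 1 = 15.
So the Richardson estimate is 1.5960867577.
Shift from A(h/2): −0.0000295078.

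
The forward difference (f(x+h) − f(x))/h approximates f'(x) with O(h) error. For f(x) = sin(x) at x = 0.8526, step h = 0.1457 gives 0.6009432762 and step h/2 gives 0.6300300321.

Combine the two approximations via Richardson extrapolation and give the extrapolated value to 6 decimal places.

r = 1, so 2^r = 2.
2·0.6300300321 − 0.6009432762 = 0.6591167880
Denominator 2 − 1 = 1.
So the Richardson estimate is 0.6591167880.

0.659117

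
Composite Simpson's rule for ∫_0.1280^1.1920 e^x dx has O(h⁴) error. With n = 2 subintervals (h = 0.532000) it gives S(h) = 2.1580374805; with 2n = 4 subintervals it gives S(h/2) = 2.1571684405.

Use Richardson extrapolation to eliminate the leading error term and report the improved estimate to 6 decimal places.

With r = 4 the leading error scales as h^4, so the weight is 2^4 = 16.
16×2.1571684405 = 34.5146950480; 34.5146950480 − 2.1580374805 = 32.3566575675
Extrapolated: 32.3566575675 / 15 = 2.1571105045

2.157111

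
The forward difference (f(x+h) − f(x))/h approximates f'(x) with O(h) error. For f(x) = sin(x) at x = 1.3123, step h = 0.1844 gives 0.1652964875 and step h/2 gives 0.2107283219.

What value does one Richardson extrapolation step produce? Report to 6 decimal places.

With r = 1 the leading error scales as h^1, so the weight is 2^1 = 2.
A(h/2) − A(h) = 0.2107283219 − 0.1652964875 = 0.0454318344
Divide by 2^1 − 1 = 1: 0.0454318344/1 = 0.0454318344
R = A(h/2) + (A(h/2) − A(h))/1 = 0.2107283219 + 0.0454318344 = 0.2561601563
Correction |R − A(h/2)| = 4.543e-02; gap |A(h/2) − A(h)| = 4.543e-02.

0.256160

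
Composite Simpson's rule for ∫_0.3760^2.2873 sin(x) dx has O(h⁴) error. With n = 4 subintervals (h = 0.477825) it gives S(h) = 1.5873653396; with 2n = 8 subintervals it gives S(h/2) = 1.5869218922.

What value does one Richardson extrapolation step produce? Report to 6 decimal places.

1.586892

With r = 4 the leading error scales as h^4, so the weight is 2^4 = 16.
2^4*A(h/2) = 25.3907502752; minus A(h) gives 23.8033849356.
Denominator 16 − 1 = 15.
R = 23.8033849356/15 = 1.5868923290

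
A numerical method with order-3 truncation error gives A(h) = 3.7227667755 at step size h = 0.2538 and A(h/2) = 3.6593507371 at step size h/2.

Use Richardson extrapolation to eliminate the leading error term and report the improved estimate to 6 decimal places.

3.650291

Method order is 3; weight 2^3 = 8.
Weighted: 29.2748058968 − 3.7227667755 = 25.5520391213
Denominator 8 − 1 = 7.
R = 25.5520391213/7 = 3.6502913030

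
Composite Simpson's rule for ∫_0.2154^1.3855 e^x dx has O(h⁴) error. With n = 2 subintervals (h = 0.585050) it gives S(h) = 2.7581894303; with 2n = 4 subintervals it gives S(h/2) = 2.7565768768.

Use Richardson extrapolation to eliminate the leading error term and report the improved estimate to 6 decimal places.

With r = 4 the leading error scales as h^4, so the weight is 2^4 = 16.
16*2.7565768768 = 44.1052300288; 44.1052300288 − 2.7581894303 = 41.3470405985
41.3470405985 ÷ 15 = 2.7564693732
Correction |R − A(h/2)| = 1.075e-04; gap |A(h/2) − A(h)| = 1.613e-03.

2.756469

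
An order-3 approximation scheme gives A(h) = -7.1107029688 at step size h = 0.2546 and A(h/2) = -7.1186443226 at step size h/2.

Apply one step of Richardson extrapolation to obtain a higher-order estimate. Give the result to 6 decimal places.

With r = 3 the leading error scales as h^3, so the weight is 2^3 = 8.
8*(-7.1186443226) − (-7.1107029688) = -49.8384516120
Divide by 2^3 − 1 = 7.
R = (-49.8384516120)/7 = -7.1197788017

-7.119779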